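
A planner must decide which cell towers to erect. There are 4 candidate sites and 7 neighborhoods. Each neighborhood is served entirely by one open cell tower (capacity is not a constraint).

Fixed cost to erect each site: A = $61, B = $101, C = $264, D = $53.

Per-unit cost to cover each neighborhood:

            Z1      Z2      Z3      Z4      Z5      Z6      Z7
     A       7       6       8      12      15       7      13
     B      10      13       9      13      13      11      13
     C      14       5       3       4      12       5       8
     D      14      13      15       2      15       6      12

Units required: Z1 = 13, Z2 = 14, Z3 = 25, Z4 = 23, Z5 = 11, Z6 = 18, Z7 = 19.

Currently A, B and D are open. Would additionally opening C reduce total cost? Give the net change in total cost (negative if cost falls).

Current service cost with {A, B, D}: 900.
Adding C: each neighborhood re-picks its cheapest; new service cost 656, saving 244.
Extra fixed cost: 264. Net change = 264 − 244 = 20.
(Totals: 1115 → 1135.)

No — net change +20 (cost rises by 20).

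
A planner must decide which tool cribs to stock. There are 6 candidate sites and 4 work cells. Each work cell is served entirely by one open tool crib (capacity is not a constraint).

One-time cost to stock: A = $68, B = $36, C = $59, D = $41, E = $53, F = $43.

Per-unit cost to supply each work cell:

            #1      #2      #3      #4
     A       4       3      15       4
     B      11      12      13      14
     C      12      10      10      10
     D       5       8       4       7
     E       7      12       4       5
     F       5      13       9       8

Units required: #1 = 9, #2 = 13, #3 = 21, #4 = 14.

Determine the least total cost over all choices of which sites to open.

For any fixed open set, each work cell goes to its cheapest open site; total = fixed + service.
{A, D}: #1→A 4·9=36, #2→A 3·13=39, #3→D 4·21=84, #4→A 4·14=56. Service 215; fixed 109; total 324.
{A, E}: service 215 + fixed 121 = 336
{A, B, D}: service 215 + fixed 145 = 360
{A, B, C, D, E, F}: service 215 + fixed 300 = 515
No other subset beats 324.

Minimum total cost: 324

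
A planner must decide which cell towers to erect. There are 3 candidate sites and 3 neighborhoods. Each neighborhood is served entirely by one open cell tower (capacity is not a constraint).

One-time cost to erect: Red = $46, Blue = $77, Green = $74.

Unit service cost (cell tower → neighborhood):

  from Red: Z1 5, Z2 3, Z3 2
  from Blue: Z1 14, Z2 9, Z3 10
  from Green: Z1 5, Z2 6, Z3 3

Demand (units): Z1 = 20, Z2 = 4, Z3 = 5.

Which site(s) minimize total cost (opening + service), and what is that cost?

For any fixed open set, each neighborhood goes to its cheapest open site; total = fixed + service.
{Red}: Z1→Red 5·20=100, Z2→Red 3·4=12, Z3→Red 2·5=10. Service 122; fixed 46; total 168.
{Green}: service 139 + fixed 74 = 213
{Red, Green}: service 122 + fixed 120 = 242
{Red, Blue, Green}: service 122 + fixed 197 = 319
(All 7 nonempty subsets were checked; Red only is lowest.)

Open Red only; minimum total cost 168.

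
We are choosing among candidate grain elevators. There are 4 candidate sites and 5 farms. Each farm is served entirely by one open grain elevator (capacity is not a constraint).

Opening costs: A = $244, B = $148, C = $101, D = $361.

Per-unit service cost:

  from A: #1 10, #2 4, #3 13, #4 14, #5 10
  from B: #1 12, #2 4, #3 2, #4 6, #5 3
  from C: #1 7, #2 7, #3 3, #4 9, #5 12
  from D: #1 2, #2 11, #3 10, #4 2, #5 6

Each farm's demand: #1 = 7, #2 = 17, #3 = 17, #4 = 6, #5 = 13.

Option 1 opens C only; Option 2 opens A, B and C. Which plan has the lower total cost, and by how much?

Option 1 is cheaper by 189.

Option 1: {C}: #1→C 7·7=49, #2→C 7·17=119, #3→C 3·17=51, #4→C 9·6=54, #5→C 12·13=156. Service 429; fixed 101; total 530.
Option 2: {A, B, C}: #1→C 7·7=49, #2→A 4·17=68, #3→B 2·17=34, #4→B 6·6=36, #5→B 3·13=39. Service 226; fixed 493; total 719.
Difference: |530 − 719| = 189.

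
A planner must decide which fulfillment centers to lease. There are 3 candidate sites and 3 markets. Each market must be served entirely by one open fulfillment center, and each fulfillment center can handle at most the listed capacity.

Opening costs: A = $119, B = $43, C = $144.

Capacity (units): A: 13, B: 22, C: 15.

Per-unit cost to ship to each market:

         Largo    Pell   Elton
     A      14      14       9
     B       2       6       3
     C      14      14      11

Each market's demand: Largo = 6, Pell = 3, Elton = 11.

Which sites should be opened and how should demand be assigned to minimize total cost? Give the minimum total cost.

Open {B}: Largo→B 2·6=12, Pell→B 6·3=18, Elton→B 3·11=33.
Loads: B carries 20/22. Service 63; fixed 43; total 106.
Next best feasible plan costs 225.

Minimum total cost: 106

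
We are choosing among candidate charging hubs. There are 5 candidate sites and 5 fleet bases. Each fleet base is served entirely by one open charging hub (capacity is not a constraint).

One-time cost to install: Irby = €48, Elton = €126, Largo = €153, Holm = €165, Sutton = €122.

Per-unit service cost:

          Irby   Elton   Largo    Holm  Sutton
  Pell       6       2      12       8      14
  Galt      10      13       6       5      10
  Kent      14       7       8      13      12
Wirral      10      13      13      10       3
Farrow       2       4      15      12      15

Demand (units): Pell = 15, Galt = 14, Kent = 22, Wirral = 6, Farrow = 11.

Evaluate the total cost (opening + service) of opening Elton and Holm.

Each fleet base is assigned to its cheapest site among the open ones.
{Elton, Holm}: Pell→Elton 2·15=30, Galt→Holm 5·14=70, Kent→Elton 7·22=154, Wirral→Holm 10·6=60, Farrow→Elton 4·11=44. Service 358; fixed 291; total 649.

Total cost: 649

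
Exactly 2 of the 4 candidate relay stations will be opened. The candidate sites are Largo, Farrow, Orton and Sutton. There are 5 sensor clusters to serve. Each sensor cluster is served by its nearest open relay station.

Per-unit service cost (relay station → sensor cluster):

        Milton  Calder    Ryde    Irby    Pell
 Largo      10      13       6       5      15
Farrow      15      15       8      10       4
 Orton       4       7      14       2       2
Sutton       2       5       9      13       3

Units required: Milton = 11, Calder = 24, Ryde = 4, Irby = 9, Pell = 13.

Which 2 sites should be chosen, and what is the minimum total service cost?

With exactly 2 open, each sensor cluster uses its cheapest among the chosen.
{Orton, Sutton}: Milton→Sutton 2·11=22, Calder→Sutton 5·24=120, Ryde→Sutton 9·4=36, Irby→Orton 2·9=18, Pell→Orton 2·13=26. Service cost 222.
{Largo, Sutton}: service cost 250
{Largo, Orton}: service cost 280
Among all 6 size-2 choices, {Orton, Sutton} is lowest.

Choose Orton and Sutton; total service cost 222.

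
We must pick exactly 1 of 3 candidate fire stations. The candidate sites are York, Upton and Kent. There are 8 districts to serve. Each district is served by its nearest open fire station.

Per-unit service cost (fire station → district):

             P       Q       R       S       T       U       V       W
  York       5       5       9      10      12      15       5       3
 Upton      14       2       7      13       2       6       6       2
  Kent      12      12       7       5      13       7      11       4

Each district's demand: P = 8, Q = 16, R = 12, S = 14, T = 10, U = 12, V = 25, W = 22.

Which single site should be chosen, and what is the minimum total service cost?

With exactly 1 open, each district uses its cheapest among the chosen.
{Upton}: P→Upton 14·8=112, Q→Upton 2·16=32, R→Upton 7·12=84, S→Upton 13·14=182, T→Upton 2·10=20, U→Upton 6·12=72, V→Upton 6·25=150, W→Upton 2·22=44. Service cost 696.
{York}: service cost 859
{Kent}: service cost 1019
Among all 3 size-1 choices, {Upton} is lowest.

Choose Upton only; total service cost 696.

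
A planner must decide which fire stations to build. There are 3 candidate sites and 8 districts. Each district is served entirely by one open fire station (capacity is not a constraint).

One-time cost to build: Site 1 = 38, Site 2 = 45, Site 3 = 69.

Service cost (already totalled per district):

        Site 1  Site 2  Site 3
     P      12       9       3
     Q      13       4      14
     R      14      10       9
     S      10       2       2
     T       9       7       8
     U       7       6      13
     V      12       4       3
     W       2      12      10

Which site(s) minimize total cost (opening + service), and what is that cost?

Open Site 2 only; minimum total cost 99.

For any fixed open set, each district goes to its cheapest open site; total = fixed + service.
{Site 2}: P→Site 2 9, Q→Site 2 4, R→Site 2 10, S→Site 2 2, T→Site 2 7, U→Site 2 6, V→Site 2 4, W→Site 2 12. Service 54; fixed 45; total 99.
{Site 1}: P→Site 1 12, Q→Site 1 13, R→Site 1 14, S→Site 1 10, T→Site 1 9, U→Site 1 7, V→Site 1 12, W→Site 1 2. Service 79; fixed 38; total 117.
{Site 1, Site 2}: P→Site 2 9, Q→Site 2 4, R→Site 2 10, S→Site 2 2, T→Site 2 7, U→Site 2 6, V→Site 2 4, W→Site 1 2. Service 44; fixed 83; total 127.
{Site 1, Site 2, Site 3}: P→Site 3 3, Q→Site 2 4, R→Site 3 9, S→Site 2 2, T→Site 2 7, U→Site 2 6, V→Site 3 3, W→Site 1 2. Service 36; fixed 152; total 188.
No other subset beats 99.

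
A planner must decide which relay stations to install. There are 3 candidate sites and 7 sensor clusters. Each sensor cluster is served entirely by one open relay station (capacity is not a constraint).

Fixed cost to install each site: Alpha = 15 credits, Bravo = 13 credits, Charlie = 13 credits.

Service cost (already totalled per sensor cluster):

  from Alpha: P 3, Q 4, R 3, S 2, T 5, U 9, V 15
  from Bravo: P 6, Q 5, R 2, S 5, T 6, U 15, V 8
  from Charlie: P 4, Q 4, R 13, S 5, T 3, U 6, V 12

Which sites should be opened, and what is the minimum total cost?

Open Alpha only; minimum total cost 56.

For any fixed open set, each sensor cluster goes to its cheapest open site; total = fixed + service.
{Alpha}: P→Alpha 3, Q→Alpha 4, R→Alpha 3, S→Alpha 2, T→Alpha 5, U→Alpha 9, V→Alpha 15. Service 41; fixed 15; total 56.
{Bravo, Charlie}: P→Charlie 4, Q→Charlie 4, R→Bravo 2, S→Bravo 5, T→Charlie 3, U→Charlie 6, V→Bravo 8. Service 32; fixed 26; total 58.
{Bravo}: P→Bravo 6, Q→Bravo 5, R→Bravo 2, S→Bravo 5, T→Bravo 6, U→Bravo 15, V→Bravo 8. Service 47; fixed 13; total 60.
{Alpha, Bravo, Charlie}: service 28 + fixed 41 = 69
(All 7 nonempty subsets were checked; Alpha only is lowest.)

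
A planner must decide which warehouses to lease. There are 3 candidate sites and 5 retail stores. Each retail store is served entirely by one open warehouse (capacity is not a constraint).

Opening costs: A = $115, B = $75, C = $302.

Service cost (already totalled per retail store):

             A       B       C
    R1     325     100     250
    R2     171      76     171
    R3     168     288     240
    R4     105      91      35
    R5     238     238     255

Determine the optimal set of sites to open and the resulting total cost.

Open A and B; minimum total cost 863.

For any fixed open set, each retail store goes to its cheapest open site; total = fixed + service.
{A, B}: R1→B 100, R2→B 76, R3→A 168, R4→B 91, R5→A 238. Service 673; fixed 190; total 863.
{B}: service 793 + fixed 75 = 868
{B, C}: service 689 + fixed 377 = 1066
{A, B, C}: service 617 + fixed 492 = 1109
No other subset beats 863.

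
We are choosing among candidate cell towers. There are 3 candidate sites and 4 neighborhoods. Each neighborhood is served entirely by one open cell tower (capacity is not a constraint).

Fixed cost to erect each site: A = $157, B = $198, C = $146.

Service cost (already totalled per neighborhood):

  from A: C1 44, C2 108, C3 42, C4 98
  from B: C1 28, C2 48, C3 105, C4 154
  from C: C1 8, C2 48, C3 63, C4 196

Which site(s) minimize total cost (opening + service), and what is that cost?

Open A only; minimum total cost 449.

For any fixed open set, each neighborhood goes to its cheapest open site; total = fixed + service.
{A}: C1→A 44, C2→A 108, C3→A 42, C4→A 98. Service 292; fixed 157; total 449.
{C}: service 315 + fixed 146 = 461
{A, C}: C1→C 8, C2→C 48, C3→A 42, C4→A 98. Service 196; fixed 303; total 499.
{A, B, C}: service 196 + fixed 501 = 697
No other subset beats 449.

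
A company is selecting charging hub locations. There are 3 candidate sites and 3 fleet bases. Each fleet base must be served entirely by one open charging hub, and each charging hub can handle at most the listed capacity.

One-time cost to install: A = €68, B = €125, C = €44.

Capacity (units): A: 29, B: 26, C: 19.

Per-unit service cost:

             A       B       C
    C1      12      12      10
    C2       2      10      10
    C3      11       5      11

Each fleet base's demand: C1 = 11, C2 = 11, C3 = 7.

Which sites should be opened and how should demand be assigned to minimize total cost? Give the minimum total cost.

Minimum total cost: 299

Open {A}: C1→A 12·11=132, C2→A 2·11=22, C3→A 11·7=77.
Loads: A carries 29/29. Service 231; fixed 68; total 299.
Next best feasible plan costs 321.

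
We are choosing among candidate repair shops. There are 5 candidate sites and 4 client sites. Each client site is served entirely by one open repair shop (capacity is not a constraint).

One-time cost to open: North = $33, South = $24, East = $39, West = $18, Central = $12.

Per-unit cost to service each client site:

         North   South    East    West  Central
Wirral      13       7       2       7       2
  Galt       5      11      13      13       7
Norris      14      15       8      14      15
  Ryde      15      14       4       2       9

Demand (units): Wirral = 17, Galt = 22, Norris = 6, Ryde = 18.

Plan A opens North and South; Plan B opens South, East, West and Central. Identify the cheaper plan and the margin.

Plan A: {North, South}: Wirral→South 7·17=119, Galt→North 5·22=110, Norris→North 14·6=84, Ryde→South 14·18=252. Service 565; fixed 57; total 622.
Plan B: {South, East, West, Central}: Wirral→East 2·17=34, Galt→Central 7·22=154, Norris→East 8·6=48, Ryde→West 2·18=36. Service 272; fixed 93; total 365.
Difference: |622 − 365| = 257.

Plan B is cheaper by 257.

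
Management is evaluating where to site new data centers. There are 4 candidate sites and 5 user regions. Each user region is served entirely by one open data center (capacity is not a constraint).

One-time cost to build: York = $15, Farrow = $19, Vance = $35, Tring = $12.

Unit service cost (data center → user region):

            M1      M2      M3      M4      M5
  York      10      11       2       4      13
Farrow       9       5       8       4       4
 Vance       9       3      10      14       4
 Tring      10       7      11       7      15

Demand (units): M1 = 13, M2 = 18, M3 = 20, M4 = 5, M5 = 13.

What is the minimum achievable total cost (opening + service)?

Minimum total cost: 333

For any fixed open set, each user region goes to its cheapest open site; total = fixed + service.
{York, Vance}: M1→Vance 9·13=117, M2→Vance 3·18=54, M3→York 2·20=40, M4→York 4·5=20, M5→Vance 4·13=52. Service 283; fixed 50; total 333.
{York, Vance, Tring}: service 283 + fixed 62 = 345
{York, Farrow, Vance}: M1→Farrow 9·13=117, M2→Vance 3·18=54, M3→York 2·20=40, M4→York 4·5=20, M5→Farrow 4·13=52. Service 283; fixed 69; total 352.
{York, Farrow, Vance, Tring}: M1→Farrow 9·13=117, M2→Vance 3·18=54, M3→York 2·20=40, M4→York 4·5=20, M5→Farrow 4·13=52. Service 283; fixed 81; total 364.
(All 15 nonempty subsets were checked; York and Vance is lowest.)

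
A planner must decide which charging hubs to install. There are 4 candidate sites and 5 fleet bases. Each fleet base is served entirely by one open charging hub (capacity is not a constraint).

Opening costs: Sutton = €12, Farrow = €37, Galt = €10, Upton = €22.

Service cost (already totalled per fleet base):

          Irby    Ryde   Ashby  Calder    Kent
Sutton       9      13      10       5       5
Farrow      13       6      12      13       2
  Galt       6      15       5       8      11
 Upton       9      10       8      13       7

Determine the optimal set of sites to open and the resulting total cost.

Open Sutton only; minimum total cost 54.

For any fixed open set, each fleet base goes to its cheapest open site; total = fixed + service.
{Sutton}: Irby→Sutton 9, Ryde→Sutton 13, Ashby→Sutton 10, Calder→Sutton 5, Kent→Sutton 5. Service 42; fixed 12; total 54.
{Galt}: Irby→Galt 6, Ryde→Galt 15, Ashby→Galt 5, Calder→Galt 8, Kent→Galt 11. Service 45; fixed 10; total 55.
{Sutton, Galt}: Irby→Galt 6, Ryde→Sutton 13, Ashby→Galt 5, Calder→Sutton 5, Kent→Sutton 5. Service 34; fixed 22; total 56.
{Sutton, Farrow, Galt, Upton}: Irby→Galt 6, Ryde→Farrow 6, Ashby→Galt 5, Calder→Sutton 5, Kent→Farrow 2. Service 24; fixed 81; total 105.
(All 15 nonempty subsets were checked; Sutton only is lowest.)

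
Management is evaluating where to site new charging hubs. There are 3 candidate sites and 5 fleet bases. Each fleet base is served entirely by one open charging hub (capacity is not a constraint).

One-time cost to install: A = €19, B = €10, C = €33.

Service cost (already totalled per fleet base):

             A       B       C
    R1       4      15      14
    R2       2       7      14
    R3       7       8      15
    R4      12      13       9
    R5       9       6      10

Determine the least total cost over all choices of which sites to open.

Minimum total cost: 53

For any fixed open set, each fleet base goes to its cheapest open site; total = fixed + service.
{A}: R1→A 4, R2→A 2, R3→A 7, R4→A 12, R5→A 9. Service 34; fixed 19; total 53.
{B}: R1→B 15, R2→B 7, R3→B 8, R4→B 13, R5→B 6. Service 49; fixed 10; total 59.
{A, B}: service 31 + fixed 29 = 60
{A, B, C}: R1→A 4, R2→A 2, R3→A 7, R4→C 9, R5→B 6. Service 28; fixed 62; total 90.
No other subset beats 53.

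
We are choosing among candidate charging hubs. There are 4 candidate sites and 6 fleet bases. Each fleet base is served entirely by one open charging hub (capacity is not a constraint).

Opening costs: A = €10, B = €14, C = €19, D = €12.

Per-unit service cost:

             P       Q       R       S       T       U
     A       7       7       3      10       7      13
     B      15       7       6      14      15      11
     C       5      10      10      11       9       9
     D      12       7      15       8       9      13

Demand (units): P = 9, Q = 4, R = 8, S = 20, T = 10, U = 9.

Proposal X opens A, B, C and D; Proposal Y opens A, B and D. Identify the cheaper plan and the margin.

Proposal X is cheaper by 17.

Proposal X: {A, B, C, D}: P→C 5·9=45, Q→A 7·4=28, R→A 3·8=24, S→D 8·20=160, T→A 7·10=70, U→C 9·9=81. Service 408; fixed 55; total 463.
Proposal Y: {A, B, D}: P→A 7·9=63, Q→A 7·4=28, R→A 3·8=24, S→D 8·20=160, T→A 7·10=70, U→B 11·9=99. Service 444; fixed 36; total 480.
Difference: |463 − 480| = 17.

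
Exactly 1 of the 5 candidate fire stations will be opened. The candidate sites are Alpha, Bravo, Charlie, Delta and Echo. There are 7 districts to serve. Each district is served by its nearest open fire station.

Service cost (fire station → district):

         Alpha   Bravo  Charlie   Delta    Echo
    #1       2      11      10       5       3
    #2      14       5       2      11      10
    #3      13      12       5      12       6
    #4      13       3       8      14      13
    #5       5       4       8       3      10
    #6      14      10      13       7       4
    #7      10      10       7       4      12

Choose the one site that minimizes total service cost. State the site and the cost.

Choose Charlie only; total service cost 53.

With exactly 1 open, each district uses its cheapest among the chosen.
{Charlie}: #1→Charlie 10, #2→Charlie 2, #3→Charlie 5, #4→Charlie 8, #5→Charlie 8, #6→Charlie 13, #7→Charlie 7. Service cost 53.
{Bravo}: service cost 55
{Delta}: service cost 56
Among all 5 size-1 choices, {Charlie} is lowest.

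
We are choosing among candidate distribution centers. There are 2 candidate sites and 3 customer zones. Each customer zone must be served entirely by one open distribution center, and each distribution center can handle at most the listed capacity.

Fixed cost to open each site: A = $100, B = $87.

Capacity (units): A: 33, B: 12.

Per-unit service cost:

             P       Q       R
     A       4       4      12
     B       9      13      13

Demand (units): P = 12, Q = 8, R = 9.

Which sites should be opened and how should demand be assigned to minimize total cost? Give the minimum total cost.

Open {A}: P→A 4·12=48, Q→A 4·8=32, R→A 12·9=108.
Loads: A carries 29/33. Service 188; fixed 100; total 288.
Next best feasible plan costs 375.

Minimum total cost: 288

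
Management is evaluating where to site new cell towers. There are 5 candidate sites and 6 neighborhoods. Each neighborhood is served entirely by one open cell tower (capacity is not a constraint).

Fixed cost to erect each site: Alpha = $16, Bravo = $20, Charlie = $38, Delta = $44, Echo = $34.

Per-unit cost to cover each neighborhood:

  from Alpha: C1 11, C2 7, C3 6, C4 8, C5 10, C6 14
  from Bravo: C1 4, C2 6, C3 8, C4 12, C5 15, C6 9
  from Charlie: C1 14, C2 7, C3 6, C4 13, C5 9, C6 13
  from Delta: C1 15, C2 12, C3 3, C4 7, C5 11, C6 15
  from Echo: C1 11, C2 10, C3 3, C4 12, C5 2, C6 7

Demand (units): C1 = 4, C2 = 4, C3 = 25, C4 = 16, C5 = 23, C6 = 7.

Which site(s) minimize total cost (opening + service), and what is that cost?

Open Alpha, Bravo and Echo; minimum total cost 408.

For any fixed open set, each neighborhood goes to its cheapest open site; total = fixed + service.
{Alpha, Bravo, Echo}: C1→Bravo 4·4=16, C2→Bravo 6·4=24, C3→Echo 3·25=75, C4→Alpha 8·16=128, C5→Echo 2·23=46, C6→Echo 7·7=49. Service 338; fixed 70; total 408.
{Alpha, Echo}: service 370 + fixed 50 = 420
{Bravo, Delta, Echo}: service 322 + fixed 98 = 420
{Alpha, Bravo, Charlie, Delta, Echo}: service 322 + fixed 152 = 474
No other subset beats 408.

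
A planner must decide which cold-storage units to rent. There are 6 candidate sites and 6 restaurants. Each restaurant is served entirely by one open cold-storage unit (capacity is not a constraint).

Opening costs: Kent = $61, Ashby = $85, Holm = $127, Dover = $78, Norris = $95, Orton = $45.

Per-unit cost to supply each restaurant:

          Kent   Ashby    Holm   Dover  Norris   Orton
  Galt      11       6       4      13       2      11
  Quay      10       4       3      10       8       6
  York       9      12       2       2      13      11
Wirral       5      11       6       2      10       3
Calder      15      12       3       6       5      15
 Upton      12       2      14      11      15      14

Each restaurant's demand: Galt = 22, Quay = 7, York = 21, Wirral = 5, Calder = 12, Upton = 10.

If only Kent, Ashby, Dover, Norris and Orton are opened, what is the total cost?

Total cost: 568

Each restaurant is assigned to its cheapest site among the open ones.
{Kent, Ashby, Dover, Norris, Orton}: Galt→Norris 2·22=44, Quay→Ashby 4·7=28, York→Dover 2·21=42, Wirral→Dover 2·5=10, Calder→Norris 5·12=60, Upton→Ashby 2·10=20. Service 204; fixed 364; total 568.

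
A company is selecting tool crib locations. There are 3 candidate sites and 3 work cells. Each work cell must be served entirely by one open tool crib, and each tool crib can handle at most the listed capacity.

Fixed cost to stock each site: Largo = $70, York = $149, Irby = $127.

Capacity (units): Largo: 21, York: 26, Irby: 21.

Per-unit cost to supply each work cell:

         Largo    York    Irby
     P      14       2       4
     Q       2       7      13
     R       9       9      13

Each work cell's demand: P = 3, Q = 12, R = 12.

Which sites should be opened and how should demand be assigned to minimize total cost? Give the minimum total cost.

Open {Largo, York}: P→York 2·3=6, Q→Largo 2·12=24, R→York 9·12=108.
Loads: Largo carries 12/21, York carries 15/26. Service 138; fixed 219; total 357.
Next best feasible plan costs 389.

Minimum total cost: 357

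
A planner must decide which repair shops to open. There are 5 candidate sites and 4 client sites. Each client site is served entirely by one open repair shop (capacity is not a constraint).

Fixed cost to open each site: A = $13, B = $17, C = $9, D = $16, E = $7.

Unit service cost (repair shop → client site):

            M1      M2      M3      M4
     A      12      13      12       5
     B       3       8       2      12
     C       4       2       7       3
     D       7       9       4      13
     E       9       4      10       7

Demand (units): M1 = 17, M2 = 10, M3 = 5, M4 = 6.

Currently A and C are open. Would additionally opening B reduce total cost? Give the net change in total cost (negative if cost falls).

Yes — net change −25 (cost falls by 25).

Current service cost with {A, C}: 141.
Adding B: each client site re-picks its cheapest; new service cost 99, saving 42.
Extra fixed cost: 17. Net change = 17 − 42 = -25.
(Totals: 163 → 138.)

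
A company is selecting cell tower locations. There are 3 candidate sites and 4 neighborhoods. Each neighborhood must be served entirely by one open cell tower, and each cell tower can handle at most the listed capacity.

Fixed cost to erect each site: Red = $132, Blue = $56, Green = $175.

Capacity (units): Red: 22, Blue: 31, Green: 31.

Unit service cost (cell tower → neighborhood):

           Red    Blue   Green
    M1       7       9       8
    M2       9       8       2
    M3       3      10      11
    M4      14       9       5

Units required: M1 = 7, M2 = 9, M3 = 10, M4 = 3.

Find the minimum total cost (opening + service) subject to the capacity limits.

Open {Blue}: M1→Blue 9·7=63, M2→Blue 8·9=72, M3→Blue 10·10=100, M4→Blue 9·3=27.
Loads: Blue carries 29/31. Service 262; fixed 56; total 318.
Next best feasible plan costs 366.

Minimum total cost: 318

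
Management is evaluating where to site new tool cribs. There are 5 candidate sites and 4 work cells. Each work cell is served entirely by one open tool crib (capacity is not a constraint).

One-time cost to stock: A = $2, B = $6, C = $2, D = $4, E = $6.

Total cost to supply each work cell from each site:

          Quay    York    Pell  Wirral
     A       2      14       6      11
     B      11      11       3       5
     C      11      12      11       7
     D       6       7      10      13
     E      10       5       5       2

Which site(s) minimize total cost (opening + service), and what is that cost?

Open A and E; minimum total cost 22.

For any fixed open set, each work cell goes to its cheapest open site; total = fixed + service.
{A, E}: Quay→A 2, York→E 5, Pell→E 5, Wirral→E 2. Service 14; fixed 8; total 22.
{A, C, E}: Quay→A 2, York→E 5, Pell→E 5, Wirral→E 2. Service 14; fixed 10; total 24.
{A, B, E}: service 12 + fixed 14 = 26
{A, B, C, D, E}: service 12 + fixed 20 = 32
No other subset beats 22.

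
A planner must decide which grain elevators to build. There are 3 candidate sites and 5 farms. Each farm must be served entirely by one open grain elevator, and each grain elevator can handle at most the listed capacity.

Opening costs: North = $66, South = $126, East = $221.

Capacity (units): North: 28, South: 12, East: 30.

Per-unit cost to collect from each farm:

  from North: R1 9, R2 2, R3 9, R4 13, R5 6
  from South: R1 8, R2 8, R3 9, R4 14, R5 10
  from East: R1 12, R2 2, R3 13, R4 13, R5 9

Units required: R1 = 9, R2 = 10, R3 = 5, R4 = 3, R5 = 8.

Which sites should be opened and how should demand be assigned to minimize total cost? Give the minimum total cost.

Open {North, South}: R1→South 8·9=72, R2→North 2·10=20, R3→North 9·5=45, R4→North 13·3=39, R5→North 6·8=48.
Loads: North carries 26/28, South carries 9/12. Service 224; fixed 192; total 416.
Next best feasible plan costs 419.

Minimum total cost: 416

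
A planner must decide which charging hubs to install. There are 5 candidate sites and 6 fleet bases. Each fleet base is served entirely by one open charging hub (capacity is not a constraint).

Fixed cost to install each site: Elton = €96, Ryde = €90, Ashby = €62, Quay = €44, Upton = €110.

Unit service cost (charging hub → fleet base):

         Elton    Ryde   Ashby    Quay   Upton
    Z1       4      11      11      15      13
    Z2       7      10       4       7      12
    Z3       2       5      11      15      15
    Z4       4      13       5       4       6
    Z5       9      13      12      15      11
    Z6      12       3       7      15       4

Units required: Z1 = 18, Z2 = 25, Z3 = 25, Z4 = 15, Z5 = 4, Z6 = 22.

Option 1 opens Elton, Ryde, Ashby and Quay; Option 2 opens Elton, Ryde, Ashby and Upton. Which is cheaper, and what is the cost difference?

Option 1 is cheaper by 66.

Option 1: {Elton, Ryde, Ashby, Quay}: Z1→Elton 4·18=72, Z2→Ashby 4·25=100, Z3→Elton 2·25=50, Z4→Elton 4·15=60, Z5→Elton 9·4=36, Z6→Ryde 3·22=66. Service 384; fixed 292; total 676.
Option 2: {Elton, Ryde, Ashby, Upton}: Z1→Elton 4·18=72, Z2→Ashby 4·25=100, Z3→Elton 2·25=50, Z4→Elton 4·15=60, Z5→Elton 9·4=36, Z6→Ryde 3·22=66. Service 384; fixed 358; total 742.
Difference: |676 − 742| = 66.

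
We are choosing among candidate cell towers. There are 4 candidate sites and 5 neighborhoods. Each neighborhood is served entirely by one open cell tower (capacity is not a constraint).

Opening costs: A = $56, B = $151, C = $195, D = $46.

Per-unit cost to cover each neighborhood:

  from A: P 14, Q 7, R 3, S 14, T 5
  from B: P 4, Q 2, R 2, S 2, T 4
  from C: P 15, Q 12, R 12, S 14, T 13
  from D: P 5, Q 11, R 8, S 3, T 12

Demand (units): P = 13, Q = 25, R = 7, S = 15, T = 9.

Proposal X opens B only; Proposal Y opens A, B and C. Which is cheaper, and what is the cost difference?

Proposal X is cheaper by 251.

Proposal X: {B}: P→B 4·13=52, Q→B 2·25=50, R→B 2·7=14, S→B 2·15=30, T→B 4·9=36. Service 182; fixed 151; total 333.
Proposal Y: {A, B, C}: P→B 4·13=52, Q→B 2·25=50, R→B 2·7=14, S→B 2·15=30, T→B 4·9=36. Service 182; fixed 402; total 584.
Difference: |333 − 584| = 251.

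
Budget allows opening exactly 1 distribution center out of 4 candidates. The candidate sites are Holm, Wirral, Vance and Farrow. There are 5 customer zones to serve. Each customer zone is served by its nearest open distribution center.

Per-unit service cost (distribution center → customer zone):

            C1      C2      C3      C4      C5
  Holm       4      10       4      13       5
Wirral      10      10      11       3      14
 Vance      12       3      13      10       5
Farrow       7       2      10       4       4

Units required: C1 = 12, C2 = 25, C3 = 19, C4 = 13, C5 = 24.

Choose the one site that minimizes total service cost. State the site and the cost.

Choose Farrow only; total service cost 472.

With exactly 1 open, each customer zone uses its cheapest among the chosen.
{Farrow}: C1→Farrow 7·12=84, C2→Farrow 2·25=50, C3→Farrow 10·19=190, C4→Farrow 4·13=52, C5→Farrow 4·24=96. Service cost 472.
{Holm}: service cost 663
{Vance}: service cost 716
Among all 4 size-1 choices, {Farrow} is lowest.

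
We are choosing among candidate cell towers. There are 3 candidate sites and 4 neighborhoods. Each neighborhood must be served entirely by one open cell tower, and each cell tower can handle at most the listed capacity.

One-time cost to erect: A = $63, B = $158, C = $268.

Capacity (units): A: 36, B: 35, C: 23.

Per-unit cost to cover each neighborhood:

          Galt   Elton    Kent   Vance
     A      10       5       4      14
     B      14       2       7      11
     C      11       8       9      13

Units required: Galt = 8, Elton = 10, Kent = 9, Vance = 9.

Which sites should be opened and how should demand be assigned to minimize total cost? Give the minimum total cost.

Minimum total cost: 355

Open {A}: Galt→A 10·8=80, Elton→A 5·10=50, Kent→A 4·9=36, Vance→A 14·9=126.
Loads: A carries 36/36. Service 292; fixed 63; total 355.
Next best feasible plan costs 456.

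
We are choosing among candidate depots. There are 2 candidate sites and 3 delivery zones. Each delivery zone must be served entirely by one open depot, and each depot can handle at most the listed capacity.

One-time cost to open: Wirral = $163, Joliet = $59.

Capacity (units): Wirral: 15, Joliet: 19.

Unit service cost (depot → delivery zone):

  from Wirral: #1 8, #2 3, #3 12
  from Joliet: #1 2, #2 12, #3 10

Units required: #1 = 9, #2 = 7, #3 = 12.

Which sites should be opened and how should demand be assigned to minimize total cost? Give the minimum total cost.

Minimum total cost: 468

Open {Wirral, Joliet}: #1→Joliet 2·9=18, #2→Joliet 12·7=84, #3→Wirral 12·12=144.
Loads: Wirral carries 12/15, Joliet carries 16/19. Service 246; fixed 222; total 468.
Next best feasible plan costs 498.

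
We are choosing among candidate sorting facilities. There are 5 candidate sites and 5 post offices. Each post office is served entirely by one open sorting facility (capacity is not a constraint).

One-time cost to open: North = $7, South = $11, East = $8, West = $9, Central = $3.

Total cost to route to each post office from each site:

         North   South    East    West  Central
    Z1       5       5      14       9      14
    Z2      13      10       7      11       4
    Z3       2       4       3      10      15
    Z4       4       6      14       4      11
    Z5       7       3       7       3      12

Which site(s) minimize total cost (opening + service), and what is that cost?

For any fixed open set, each post office goes to its cheapest open site; total = fixed + service.
{North, Central}: Z1→North 5, Z2→Central 4, Z3→North 2, Z4→North 4, Z5→North 7. Service 22; fixed 10; total 32.
{South, Central}: service 22 + fixed 14 = 36
{North, West, Central}: service 18 + fixed 19 = 37
{North, South, East, West, Central}: service 18 + fixed 38 = 56
No other subset beats 32.

Open North and Central; minimum total cost 32.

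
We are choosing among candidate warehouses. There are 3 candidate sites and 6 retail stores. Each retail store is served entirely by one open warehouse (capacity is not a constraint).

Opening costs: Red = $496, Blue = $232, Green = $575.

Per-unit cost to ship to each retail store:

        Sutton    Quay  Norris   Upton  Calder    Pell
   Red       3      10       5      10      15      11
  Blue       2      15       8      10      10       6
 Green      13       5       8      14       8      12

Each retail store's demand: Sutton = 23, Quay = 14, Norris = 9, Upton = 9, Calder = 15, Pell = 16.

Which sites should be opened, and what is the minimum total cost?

Open Blue only; minimum total cost 896.

For any fixed open set, each retail store goes to its cheapest open site; total = fixed + service.
{Blue}: Sutton→Blue 2·23=46, Quay→Blue 15·14=210, Norris→Blue 8·9=72, Upton→Blue 10·9=90, Calder→Blue 10·15=150, Pell→Blue 6·16=96. Service 664; fixed 232; total 896.
{Red}: Sutton→Red 3·23=69, Quay→Red 10·14=140, Norris→Red 5·9=45, Upton→Red 10·9=90, Calder→Red 15·15=225, Pell→Red 11·16=176. Service 745; fixed 496; total 1241.
{Red, Blue}: service 567 + fixed 728 = 1295
{Red, Blue, Green}: service 467 + fixed 1303 = 1770
No other subset beats 896.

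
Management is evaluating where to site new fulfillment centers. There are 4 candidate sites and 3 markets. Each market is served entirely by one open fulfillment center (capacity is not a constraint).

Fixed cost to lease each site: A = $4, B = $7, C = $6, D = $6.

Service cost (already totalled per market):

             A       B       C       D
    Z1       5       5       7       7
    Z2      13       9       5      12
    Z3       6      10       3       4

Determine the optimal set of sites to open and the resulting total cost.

Open C only; minimum total cost 21.

For any fixed open set, each market goes to its cheapest open site; total = fixed + service.
{C}: Z1→C 7, Z2→C 5, Z3→C 3. Service 15; fixed 6; total 21.
{A, C}: Z1→A 5, Z2→C 5, Z3→C 3. Service 13; fixed 10; total 23.
{B, C}: Z1→B 5, Z2→C 5, Z3→C 3. Service 13; fixed 13; total 26.
{A, B, C, D}: Z1→A 5, Z2→C 5, Z3→C 3. Service 13; fixed 23; total 36.
(All 15 nonempty subsets were checked; C only is lowest.)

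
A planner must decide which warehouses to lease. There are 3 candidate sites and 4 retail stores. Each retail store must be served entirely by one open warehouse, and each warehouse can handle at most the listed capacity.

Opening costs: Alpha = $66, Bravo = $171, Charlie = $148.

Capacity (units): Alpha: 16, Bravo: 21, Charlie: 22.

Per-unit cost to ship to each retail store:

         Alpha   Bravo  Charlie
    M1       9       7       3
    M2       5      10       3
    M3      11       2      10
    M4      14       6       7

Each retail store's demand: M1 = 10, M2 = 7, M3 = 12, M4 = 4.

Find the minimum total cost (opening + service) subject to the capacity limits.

Open {Bravo, Charlie}: M1→Charlie 3·10=30, M2→Charlie 3·7=21, M3→Bravo 2·12=24, M4→Bravo 6·4=24.
Loads: Bravo carries 16/21, Charlie carries 17/22. Service 99; fixed 319; total 418.
Next best feasible plan costs 422.

Minimum total cost: 418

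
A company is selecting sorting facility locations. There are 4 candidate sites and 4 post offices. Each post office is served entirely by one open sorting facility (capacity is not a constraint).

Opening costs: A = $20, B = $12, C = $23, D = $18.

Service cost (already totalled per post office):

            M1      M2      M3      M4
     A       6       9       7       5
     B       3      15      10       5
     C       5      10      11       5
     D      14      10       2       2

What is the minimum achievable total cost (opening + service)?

Minimum total cost: 45

For any fixed open set, each post office goes to its cheapest open site; total = fixed + service.
{B}: M1→B 3, M2→B 15, M3→B 10, M4→B 5. Service 33; fixed 12; total 45.
{D}: M1→D 14, M2→D 10, M3→D 2, M4→D 2. Service 28; fixed 18; total 46.
{A}: service 27 + fixed 20 = 47
{A, B, C, D}: service 16 + fixed 73 = 89
No other subset beats 45.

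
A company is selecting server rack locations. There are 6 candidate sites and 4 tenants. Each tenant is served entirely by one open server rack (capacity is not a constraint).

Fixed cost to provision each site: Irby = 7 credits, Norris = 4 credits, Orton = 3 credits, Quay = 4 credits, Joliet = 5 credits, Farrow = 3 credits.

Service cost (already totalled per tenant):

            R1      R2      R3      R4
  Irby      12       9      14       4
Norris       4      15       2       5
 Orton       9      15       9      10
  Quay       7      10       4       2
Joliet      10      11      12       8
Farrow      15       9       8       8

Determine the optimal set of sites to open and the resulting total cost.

For any fixed open set, each tenant goes to its cheapest open site; total = fixed + service.
{Norris, Quay}: R1→Norris 4, R2→Quay 10, R3→Norris 2, R4→Quay 2. Service 18; fixed 8; total 26.
{Norris, Farrow}: R1→Norris 4, R2→Farrow 9, R3→Norris 2, R4→Norris 5. Service 20; fixed 7; total 27.
{Quay}: R1→Quay 7, R2→Quay 10, R3→Quay 4, R4→Quay 2. Service 23; fixed 4; total 27.
{Irby, Norris, Orton, Quay, Joliet, Farrow}: service 17 + fixed 26 = 43
No other subset beats 26.

Open Norris and Quay; minimum total cost 26.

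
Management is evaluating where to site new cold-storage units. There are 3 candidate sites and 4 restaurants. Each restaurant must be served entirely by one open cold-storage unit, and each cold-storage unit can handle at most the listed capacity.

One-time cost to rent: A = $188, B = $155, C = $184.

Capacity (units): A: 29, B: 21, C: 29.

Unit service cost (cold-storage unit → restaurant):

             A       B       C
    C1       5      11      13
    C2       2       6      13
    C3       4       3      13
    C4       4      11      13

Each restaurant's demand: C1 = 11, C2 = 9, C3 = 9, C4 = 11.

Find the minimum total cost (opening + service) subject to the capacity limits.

Minimum total cost: 523

Open {A, B}: C1→A 5·11=55, C2→B 6·9=54, C3→B 3·9=27, C4→A 4·11=44.
Loads: A carries 22/29, B carries 18/21. Service 180; fixed 343; total 523.
Next best feasible plan costs 553.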